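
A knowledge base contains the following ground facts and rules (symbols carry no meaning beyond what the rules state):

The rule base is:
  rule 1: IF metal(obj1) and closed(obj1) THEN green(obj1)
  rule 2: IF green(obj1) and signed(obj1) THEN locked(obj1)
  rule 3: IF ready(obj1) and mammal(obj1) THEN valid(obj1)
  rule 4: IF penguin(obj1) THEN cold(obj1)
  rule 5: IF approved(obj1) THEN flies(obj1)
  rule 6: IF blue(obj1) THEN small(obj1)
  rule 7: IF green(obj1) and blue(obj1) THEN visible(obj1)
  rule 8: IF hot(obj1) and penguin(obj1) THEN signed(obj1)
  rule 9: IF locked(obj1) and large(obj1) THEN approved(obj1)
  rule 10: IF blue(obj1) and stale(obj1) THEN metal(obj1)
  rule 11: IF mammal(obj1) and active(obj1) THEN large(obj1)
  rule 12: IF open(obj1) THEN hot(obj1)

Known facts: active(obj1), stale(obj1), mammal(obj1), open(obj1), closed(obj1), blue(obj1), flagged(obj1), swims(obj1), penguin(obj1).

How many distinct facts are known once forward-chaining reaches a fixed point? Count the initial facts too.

Round 1 — rule 4, rule 6, rule 10, rule 11, rule 12, derive cold(obj1), small(obj1), metal(obj1), large(obj1), hot(obj1).
Round 2 — rule 1, rule 8, derive green(obj1), signed(obj1).
Round 3 — rule 2, rule 7, derive locked(obj1), visible(obj1).
Round 4 — rule 9, derive approved(obj1).
Round 5 — rule 5, derive flies(obj1).
Closure: {active(obj1), approved(obj1), blue(obj1), closed(obj1), cold(obj1), flagged(obj1), flies(obj1), green(obj1), hot(obj1), large(obj1), locked(obj1), mammal(obj1), metal(obj1), open(obj1), penguin(obj1), signed(obj1), small(obj1), stale(obj1), swims(obj1), visible(obj1)} — 20 facts.

20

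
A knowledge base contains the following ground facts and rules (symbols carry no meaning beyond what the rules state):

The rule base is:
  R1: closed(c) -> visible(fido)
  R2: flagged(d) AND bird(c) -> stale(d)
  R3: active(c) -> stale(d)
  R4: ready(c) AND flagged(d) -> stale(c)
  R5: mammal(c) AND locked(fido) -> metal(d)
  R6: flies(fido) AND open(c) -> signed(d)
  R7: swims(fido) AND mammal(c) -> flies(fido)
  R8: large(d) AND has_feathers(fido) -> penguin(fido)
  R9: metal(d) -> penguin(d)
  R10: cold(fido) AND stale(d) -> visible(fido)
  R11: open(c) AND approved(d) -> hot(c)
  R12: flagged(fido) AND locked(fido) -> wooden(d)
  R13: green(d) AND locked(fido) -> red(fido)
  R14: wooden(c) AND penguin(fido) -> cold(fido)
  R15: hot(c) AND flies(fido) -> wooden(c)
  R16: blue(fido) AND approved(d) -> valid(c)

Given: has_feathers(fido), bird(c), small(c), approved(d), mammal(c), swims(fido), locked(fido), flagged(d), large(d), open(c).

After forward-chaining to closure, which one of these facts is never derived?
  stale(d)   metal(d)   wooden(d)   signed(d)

Round 1: R2 [flagged(d) AND bird(c) -> stale(d)]; R5 [mammal(c) AND locked(fido) -> metal(d)]; R7 [swims(fido) AND mammal(c) -> flies(fido)]; R8 [large(d) AND has_feathers(fido) -> penguin(fido)]; R11 [open(c) AND approved(d) -> hot(c)]. New: stale(d), metal(d), flies(fido), penguin(fido), hot(c).
Round 2: R6 [flies(fido) AND open(c) -> signed(d)]; R9 [metal(d) -> penguin(d)]; R15 [hot(c) AND flies(fido) -> wooden(c)]. New: signed(d), penguin(d), wooden(c).
Round 3: R14 [wooden(c) AND penguin(fido) -> cold(fido)]. New: cold(fido).
Round 4: R10 [cold(fido) AND stale(d) -> visible(fido)]. New: visible(fido).
Derived: stale(d) (round 1), metal(d) (round 1), signed(d) (round 2). wooden(d) never appears in any round.

wooden(d)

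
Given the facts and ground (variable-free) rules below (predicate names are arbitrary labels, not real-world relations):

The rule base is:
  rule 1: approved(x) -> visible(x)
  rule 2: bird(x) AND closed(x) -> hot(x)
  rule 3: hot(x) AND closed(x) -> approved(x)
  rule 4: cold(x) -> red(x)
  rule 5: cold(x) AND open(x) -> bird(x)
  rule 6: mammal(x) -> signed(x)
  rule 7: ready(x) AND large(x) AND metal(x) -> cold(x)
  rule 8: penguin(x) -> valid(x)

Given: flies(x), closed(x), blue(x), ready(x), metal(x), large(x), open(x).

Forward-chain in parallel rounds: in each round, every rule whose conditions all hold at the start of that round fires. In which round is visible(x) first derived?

Round 1 — rule 7, derive cold(x).
Round 2 — rule 4, rule 5, derive red(x), bird(x).
Round 3 — rule 2, derive hot(x).
Round 4 — rule 3, derive approved(x).
Round 5 — rule 1, derive visible(x).
visible(x) first appears in round 5.

5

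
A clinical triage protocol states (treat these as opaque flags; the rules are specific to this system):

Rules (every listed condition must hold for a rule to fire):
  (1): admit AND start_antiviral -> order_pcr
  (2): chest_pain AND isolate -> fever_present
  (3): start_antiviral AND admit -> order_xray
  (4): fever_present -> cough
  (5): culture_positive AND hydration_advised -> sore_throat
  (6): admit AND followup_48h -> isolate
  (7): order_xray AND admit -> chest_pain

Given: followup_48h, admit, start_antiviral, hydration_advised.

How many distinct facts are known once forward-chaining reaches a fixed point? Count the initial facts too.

[1] (1) [admit AND start_antiviral -> order_pcr]; (3) [start_antiviral AND admit -> order_xray]; (6) [admit AND followup_48h -> isolate]. ⇒ new: order_pcr, order_xray, isolate.
[2] (7) [order_xray AND admit -> chest_pain]. ⇒ new: chest_pain.
[3] (2) [chest_pain AND isolate -> fever_present]. ⇒ new: fever_present.
[4] (4) [fever_present -> cough]. ⇒ new: cough.
Closure: {admit, chest_pain, cough, fever_present, followup_48h, hydration_advised, isolate, order_pcr, order_xray, start_antiviral} — 10 facts.

10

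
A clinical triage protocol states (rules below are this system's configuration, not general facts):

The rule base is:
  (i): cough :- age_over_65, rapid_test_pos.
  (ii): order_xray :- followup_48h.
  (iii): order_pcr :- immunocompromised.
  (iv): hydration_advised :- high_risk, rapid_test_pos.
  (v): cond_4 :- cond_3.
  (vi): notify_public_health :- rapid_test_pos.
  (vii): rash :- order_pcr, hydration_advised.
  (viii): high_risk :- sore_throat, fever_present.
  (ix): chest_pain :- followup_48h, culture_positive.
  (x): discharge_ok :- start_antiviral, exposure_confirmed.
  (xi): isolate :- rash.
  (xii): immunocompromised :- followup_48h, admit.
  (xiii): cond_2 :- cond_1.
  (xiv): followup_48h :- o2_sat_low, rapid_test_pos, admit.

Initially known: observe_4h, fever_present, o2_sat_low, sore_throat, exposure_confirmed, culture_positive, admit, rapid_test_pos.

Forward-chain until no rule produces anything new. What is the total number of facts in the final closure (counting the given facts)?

Round 1 — (vi), (viii), (xiv), derive notify_public_health, high_risk, followup_48h.
Round 2 — (ii), (iv), (ix), (xii), derive order_xray, hydration_advised, chest_pain, immunocompromised.
Round 3 — (iii), derive order_pcr.
Round 4 — (vii), derive rash.
Round 5 — (xi), derive isolate.
Closure: {admit, chest_pain, culture_positive, exposure_confirmed, fever_present, followup_48h, high_risk, hydration_advised, immunocompromised, isolate, notify_public_health, o2_sat_low, observe_4h, order_pcr, order_xray, rapid_test_pos, rash, sore_throat} — 18 facts.

18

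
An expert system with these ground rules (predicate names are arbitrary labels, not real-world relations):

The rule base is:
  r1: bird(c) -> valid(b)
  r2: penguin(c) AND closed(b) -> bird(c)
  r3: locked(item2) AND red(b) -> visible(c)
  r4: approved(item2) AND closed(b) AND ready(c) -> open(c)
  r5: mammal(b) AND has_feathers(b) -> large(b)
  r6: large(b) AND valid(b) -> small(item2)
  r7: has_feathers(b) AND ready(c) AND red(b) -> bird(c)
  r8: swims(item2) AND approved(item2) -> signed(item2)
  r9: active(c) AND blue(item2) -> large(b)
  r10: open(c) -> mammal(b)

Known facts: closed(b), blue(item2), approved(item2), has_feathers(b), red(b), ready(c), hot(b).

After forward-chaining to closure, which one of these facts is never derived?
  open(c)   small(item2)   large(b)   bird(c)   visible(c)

visible(c)

Round 1 — r4, r7, derive open(c), bird(c).
Round 2 — r1, r10, derive valid(b), mammal(b).
Round 3 — r5, derive large(b).
Round 4 — r6, derive small(item2).
Derived: small(item2) (round 4), bird(c) (round 1), large(b) (round 3), open(c) (round 1). visible(c) never appears in any round.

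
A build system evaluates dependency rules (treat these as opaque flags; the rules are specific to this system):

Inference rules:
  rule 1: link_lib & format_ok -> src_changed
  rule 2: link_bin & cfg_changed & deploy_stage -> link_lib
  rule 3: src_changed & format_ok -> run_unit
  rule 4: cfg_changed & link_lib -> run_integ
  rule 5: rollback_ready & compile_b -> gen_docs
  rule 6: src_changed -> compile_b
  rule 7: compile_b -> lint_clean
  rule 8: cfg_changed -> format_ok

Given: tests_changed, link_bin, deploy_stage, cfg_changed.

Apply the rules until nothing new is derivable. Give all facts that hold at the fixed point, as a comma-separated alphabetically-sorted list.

cfg_changed, compile_b, deploy_stage, format_ok, link_bin, link_lib, lint_clean, run_integ, run_unit, src_changed, tests_changed

Round 1 — rule 2, rule 8, derive link_lib, format_ok.
Round 2 — rule 1, rule 4, derive src_changed, run_integ.
Round 3 — rule 3, rule 6, derive run_unit, compile_b.
Round 4 — rule 7, derive lint_clean.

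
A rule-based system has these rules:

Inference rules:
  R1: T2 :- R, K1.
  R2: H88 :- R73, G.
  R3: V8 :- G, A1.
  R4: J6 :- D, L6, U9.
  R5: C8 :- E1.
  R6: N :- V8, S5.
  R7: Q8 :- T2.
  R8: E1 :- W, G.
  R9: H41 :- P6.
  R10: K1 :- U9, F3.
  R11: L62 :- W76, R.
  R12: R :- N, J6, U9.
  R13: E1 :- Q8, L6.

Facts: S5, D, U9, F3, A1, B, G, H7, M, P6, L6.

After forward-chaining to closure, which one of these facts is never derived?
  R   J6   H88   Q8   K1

H88

Round 1 fires R3, R4, R9, R10, giving V8, J6, H41, K1.
Round 2 fires R6, giving N.
Round 3 fires R12, giving R.
Round 4 fires R1, giving T2.
Round 5 fires R7, giving Q8.
Round 6 fires R13, giving E1.
Round 7 fires R5, giving C8.
Derived: R (round 3), K1 (round 1), J6 (round 1), Q8 (round 5). H88 never appears in any round.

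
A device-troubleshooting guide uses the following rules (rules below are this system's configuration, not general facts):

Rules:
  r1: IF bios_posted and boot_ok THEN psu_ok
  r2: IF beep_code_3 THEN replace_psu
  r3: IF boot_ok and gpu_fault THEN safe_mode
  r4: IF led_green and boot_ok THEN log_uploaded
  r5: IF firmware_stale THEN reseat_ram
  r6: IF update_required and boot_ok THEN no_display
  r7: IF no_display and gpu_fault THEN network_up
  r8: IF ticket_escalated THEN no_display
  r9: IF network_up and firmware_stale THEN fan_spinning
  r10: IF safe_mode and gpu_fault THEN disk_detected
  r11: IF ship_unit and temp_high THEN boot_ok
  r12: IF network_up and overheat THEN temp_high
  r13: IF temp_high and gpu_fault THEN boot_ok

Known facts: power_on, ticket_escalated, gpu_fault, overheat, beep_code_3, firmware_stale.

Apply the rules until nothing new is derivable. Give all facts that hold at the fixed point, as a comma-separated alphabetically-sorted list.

Round 1 fires r2, r5, r8, giving replace_psu, reseat_ram, no_display.
Round 2 fires r7, giving network_up.
Round 3 fires r9, r12, giving fan_spinning, temp_high.
Round 4 fires r13, giving boot_ok.
Round 5 fires r3, giving safe_mode.
Round 6 fires r10, giving disk_detected.

beep_code_3, boot_ok, disk_detected, fan_spinning, firmware_stale, gpu_fault, network_up, no_display, overheat, power_on, replace_psu, reseat_ram, safe_mode, temp_high, ticket_escalated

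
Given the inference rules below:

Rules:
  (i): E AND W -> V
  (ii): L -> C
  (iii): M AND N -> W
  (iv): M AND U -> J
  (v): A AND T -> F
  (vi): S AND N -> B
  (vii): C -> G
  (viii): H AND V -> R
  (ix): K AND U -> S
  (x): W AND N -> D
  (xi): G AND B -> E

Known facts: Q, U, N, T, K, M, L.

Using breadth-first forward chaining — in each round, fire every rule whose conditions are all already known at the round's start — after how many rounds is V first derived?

[1] (ii) [L -> C]; (iii) [M AND N -> W]; (iv) [M AND U -> J]; (ix) [K AND U -> S]. ⇒ new: C, W, J, S.
[2] (vi) [S AND N -> B]; (vii) [C -> G]; (x) [W AND N -> D]. ⇒ new: B, G, D.
[3] (xi) [G AND B -> E]. ⇒ new: E.
[4] (i) [E AND W -> V]. ⇒ new: V.
V first appears in round 4.

4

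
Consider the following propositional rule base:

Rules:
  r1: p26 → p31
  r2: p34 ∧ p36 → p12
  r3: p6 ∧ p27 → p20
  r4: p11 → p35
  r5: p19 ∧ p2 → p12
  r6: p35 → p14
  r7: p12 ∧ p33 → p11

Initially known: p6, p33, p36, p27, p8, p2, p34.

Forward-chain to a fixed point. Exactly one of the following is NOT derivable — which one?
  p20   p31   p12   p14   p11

p31

Round 1 — r2, r3, derive p12, p20.
Round 2 — r7, derive p11.
Round 3 — r4, derive p35.
Round 4 — r6, derive p14.
Derived: p20 (round 1), p14 (round 4), p12 (round 1), p11 (round 2). p31 never appears in any round.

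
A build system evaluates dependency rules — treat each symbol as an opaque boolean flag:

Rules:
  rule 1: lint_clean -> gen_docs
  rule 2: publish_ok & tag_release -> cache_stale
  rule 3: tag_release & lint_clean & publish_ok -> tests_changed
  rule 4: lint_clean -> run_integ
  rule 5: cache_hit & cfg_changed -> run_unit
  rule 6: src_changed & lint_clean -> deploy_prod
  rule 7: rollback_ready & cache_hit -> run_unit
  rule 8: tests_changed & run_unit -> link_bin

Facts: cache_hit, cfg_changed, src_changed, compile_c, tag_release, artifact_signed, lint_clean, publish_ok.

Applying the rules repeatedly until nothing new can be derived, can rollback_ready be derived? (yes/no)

no

[1] rule 1 [lint_clean -> gen_docs]; rule 2 [publish_ok & tag_release -> cache_stale]; rule 3 [tag_release & lint_clean & publish_ok -> tests_changed]; rule 4 [lint_clean -> run_integ]; rule 5 [cache_hit & cfg_changed -> run_unit]; rule 6 [src_changed & lint_clean -> deploy_prod]. ⇒ new: gen_docs, cache_stale, tests_changed, run_integ, run_unit, deploy_prod.
[2] rule 8 [tests_changed & run_unit -> link_bin]. ⇒ new: link_bin.
Fixed point reached. No rule has rollback_ready as a consequent, and it is not given.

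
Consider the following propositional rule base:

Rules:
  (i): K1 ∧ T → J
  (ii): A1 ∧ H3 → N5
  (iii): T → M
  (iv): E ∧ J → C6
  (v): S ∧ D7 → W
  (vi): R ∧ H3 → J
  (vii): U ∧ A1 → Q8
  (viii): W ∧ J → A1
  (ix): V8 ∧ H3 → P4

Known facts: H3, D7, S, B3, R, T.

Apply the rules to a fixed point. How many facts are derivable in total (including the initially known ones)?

11

Round 1 fires (iii), (v), (vi), giving M, W, J.
Round 2 fires (viii), giving A1.
Round 3 fires (ii), giving N5.
Closure: {A1, B3, D7, H3, J, M, N5, R, S, T, W} — 11 facts.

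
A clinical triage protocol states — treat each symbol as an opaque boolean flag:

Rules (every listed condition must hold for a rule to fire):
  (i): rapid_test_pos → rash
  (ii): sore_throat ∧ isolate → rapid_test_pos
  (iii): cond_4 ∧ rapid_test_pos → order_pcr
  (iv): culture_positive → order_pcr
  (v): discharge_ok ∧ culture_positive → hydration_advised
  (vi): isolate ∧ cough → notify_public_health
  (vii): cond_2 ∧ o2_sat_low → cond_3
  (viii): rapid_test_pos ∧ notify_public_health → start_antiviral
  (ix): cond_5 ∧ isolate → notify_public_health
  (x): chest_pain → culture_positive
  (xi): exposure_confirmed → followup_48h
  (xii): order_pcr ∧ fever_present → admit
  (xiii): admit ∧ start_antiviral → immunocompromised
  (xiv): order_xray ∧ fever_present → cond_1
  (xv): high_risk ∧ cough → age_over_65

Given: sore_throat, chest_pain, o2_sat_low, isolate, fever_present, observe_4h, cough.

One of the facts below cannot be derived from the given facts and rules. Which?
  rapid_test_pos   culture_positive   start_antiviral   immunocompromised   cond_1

Round 1 fires (ii), (vi), (x), giving rapid_test_pos, notify_public_health, culture_positive.
Round 2 fires (i), (iv), (viii), giving rash, order_pcr, start_antiviral.
Round 3 fires (xii), giving admit.
Round 4 fires (xiii), giving immunocompromised.
Derived: start_antiviral (round 2), immunocompromised (round 4), culture_positive (round 1), rapid_test_pos (round 1). cond_1 never appears in any round.

cond_1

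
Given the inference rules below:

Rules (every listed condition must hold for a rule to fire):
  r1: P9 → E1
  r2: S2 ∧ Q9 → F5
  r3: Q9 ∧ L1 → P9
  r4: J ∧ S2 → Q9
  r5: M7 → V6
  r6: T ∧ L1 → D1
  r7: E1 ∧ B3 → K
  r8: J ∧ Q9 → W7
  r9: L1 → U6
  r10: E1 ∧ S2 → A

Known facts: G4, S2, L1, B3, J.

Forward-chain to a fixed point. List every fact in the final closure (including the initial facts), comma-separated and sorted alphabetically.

A, B3, E1, F5, G4, J, K, L1, P9, Q9, S2, U6, W7

Round 1: r4 [J ∧ S2 → Q9]; r9 [L1 → U6]. New: Q9, U6.
Round 2: r2 [S2 ∧ Q9 → F5]; r3 [Q9 ∧ L1 → P9]; r8 [J ∧ Q9 → W7]. New: F5, P9, W7.
Round 3: r1 [P9 → E1]. New: E1.
Round 4: r7 [E1 ∧ B3 → K]; r10 [E1 ∧ S2 → A]. New: K, A.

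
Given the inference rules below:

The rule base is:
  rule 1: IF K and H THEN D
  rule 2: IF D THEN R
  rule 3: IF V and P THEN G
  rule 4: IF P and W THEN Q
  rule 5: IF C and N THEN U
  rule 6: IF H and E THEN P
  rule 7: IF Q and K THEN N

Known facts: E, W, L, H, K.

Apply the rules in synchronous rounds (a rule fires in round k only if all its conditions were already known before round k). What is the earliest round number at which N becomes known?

3

Round 1 — rule 1, rule 6, derive D, P.
Round 2 — rule 2, rule 4, derive R, Q.
Round 3 — rule 7, derive N.
N first appears in round 3.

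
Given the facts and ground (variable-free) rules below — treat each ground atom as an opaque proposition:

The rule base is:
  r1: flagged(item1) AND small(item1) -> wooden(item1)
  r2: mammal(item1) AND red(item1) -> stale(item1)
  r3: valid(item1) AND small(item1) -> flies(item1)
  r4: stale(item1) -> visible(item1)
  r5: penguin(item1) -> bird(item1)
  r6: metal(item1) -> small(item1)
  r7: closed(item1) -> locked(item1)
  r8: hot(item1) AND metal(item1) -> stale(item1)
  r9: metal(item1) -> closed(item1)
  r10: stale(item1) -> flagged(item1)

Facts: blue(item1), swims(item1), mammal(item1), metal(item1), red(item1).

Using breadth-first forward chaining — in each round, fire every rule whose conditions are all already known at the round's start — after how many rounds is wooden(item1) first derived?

3

[1] r2 [mammal(item1) AND red(item1) -> stale(item1)]; r6 [metal(item1) -> small(item1)]; r9 [metal(item1) -> closed(item1)]. ⇒ new: stale(item1), small(item1), closed(item1).
[2] r4 [stale(item1) -> visible(item1)]; r7 [closed(item1) -> locked(item1)]; r10 [stale(item1) -> flagged(item1)]. ⇒ new: visible(item1), locked(item1), flagged(item1).
[3] r1 [flagged(item1) AND small(item1) -> wooden(item1)]. ⇒ new: wooden(item1).
wooden(item1) first appears in round 3.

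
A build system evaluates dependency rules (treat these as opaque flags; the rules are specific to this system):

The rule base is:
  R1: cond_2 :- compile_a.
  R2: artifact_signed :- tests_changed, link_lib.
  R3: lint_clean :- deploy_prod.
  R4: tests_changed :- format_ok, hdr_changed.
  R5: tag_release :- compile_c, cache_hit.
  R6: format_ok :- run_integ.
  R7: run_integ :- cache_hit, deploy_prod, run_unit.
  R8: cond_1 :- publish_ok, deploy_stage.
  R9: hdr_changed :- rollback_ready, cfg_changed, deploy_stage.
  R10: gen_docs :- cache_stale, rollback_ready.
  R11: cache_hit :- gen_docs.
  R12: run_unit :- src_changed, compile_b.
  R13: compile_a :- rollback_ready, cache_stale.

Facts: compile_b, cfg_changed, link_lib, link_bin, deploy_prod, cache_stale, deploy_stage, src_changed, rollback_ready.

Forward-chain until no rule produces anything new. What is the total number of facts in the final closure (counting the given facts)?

20

Round 1 fires R3, R9, R10, R12, R13, giving lint_clean, hdr_changed, gen_docs, run_unit, compile_a.
Round 2 fires R1, R11, giving cond_2, cache_hit.
Round 3 fires R7, giving run_integ.
Round 4 fires R6, giving format_ok.
Round 5 fires R4, giving tests_changed.
Round 6 fires R2, giving artifact_signed.
Closure: {artifact_signed, cache_hit, cache_stale, cfg_changed, compile_a, compile_b, cond_2, deploy_prod, deploy_stage, format_ok, gen_docs, hdr_changed, link_bin, link_lib, lint_clean, rollback_ready, run_integ, run_unit, src_changed, tests_changed} — 20 facts.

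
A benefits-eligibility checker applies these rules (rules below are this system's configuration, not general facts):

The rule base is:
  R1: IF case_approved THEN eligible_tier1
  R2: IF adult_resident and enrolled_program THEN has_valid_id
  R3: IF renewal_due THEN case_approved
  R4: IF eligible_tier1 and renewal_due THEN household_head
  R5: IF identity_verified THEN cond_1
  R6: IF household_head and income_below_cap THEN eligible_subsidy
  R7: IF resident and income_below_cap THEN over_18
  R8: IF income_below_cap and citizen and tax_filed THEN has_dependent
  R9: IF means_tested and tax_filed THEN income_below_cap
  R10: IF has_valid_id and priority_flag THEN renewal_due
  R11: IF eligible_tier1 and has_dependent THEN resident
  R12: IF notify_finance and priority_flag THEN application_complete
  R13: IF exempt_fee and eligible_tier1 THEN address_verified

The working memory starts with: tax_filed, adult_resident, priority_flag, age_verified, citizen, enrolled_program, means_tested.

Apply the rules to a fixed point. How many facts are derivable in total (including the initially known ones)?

Round 1 — R2, R9, derive has_valid_id, income_below_cap.
Round 2 — R8, R10, derive has_dependent, renewal_due.
Round 3 — R3, derive case_approved.
Round 4 — R1, derive eligible_tier1.
Round 5 — R4, R11, derive household_head, resident.
Round 6 — R6, R7, derive eligible_subsidy, over_18.
Closure: {adult_resident, age_verified, case_approved, citizen, eligible_subsidy, eligible_tier1, enrolled_program, has_dependent, has_valid_id, household_head, income_below_cap, means_tested, over_18, priority_flag, renewal_due, resident, tax_filed} — 17 facts.

17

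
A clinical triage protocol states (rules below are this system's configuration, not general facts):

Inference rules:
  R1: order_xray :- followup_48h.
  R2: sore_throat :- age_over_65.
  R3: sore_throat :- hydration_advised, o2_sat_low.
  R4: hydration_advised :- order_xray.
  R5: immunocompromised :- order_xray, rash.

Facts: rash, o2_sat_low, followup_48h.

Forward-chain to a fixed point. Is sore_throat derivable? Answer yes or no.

Round 1 fires R1, giving order_xray.
Round 2 fires R4, R5, giving hydration_advised, immunocompromised.
Round 3 fires R3, giving sore_throat.
sore_throat appears in round 3, so it is derivable.

yes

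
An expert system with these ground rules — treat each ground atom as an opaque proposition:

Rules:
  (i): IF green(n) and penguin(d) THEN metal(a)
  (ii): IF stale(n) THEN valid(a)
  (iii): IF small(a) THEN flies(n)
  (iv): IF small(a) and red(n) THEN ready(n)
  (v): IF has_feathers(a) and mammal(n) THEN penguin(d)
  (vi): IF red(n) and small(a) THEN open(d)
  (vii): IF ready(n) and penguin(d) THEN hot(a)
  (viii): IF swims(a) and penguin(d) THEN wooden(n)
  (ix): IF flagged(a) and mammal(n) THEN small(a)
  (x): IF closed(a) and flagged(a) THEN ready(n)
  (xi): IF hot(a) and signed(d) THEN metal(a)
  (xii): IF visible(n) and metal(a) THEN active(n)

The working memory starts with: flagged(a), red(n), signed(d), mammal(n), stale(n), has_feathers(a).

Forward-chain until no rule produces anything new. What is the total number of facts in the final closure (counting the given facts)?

14

Round 1: (ii) [IF stale(n) THEN valid(a)]; (v) [IF has_feathers(a) and mammal(n) THEN penguin(d)]; (ix) [IF flagged(a) and mammal(n) THEN small(a)]. Adds valid(a), penguin(d), small(a).
Round 2: (iii) [IF small(a) THEN flies(n)]; (iv) [IF small(a) and red(n) THEN ready(n)]; (vi) [IF red(n) and small(a) THEN open(d)]. Adds flies(n), ready(n), open(d).
Round 3: (vii) [IF ready(n) and penguin(d) THEN hot(a)]. Adds hot(a).
Round 4: (xi) [IF hot(a) and signed(d) THEN metal(a)]. Adds metal(a).
Closure: {flagged(a), flies(n), has_feathers(a), hot(a), mammal(n), metal(a), open(d), penguin(d), ready(n), red(n), signed(d), small(a), stale(n), valid(a)} — 14 facts.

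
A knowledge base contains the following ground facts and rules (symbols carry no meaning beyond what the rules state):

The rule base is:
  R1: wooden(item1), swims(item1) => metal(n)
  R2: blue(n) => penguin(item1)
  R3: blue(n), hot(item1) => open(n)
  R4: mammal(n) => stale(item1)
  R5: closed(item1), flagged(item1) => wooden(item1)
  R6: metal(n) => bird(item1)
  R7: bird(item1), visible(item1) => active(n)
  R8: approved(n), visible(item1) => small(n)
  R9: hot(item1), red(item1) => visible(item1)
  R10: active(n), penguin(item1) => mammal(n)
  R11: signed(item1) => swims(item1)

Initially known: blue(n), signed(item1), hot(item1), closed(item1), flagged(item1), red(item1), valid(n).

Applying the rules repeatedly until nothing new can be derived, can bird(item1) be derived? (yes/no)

yes

[1] R2 [blue(n) => penguin(item1)]; R3 [blue(n), hot(item1) => open(n)]; R5 [closed(item1), flagged(item1) => wooden(item1)]; R9 [hot(item1), red(item1) => visible(item1)]; R11 [signed(item1) => swims(item1)]. ⇒ new: penguin(item1), open(n), wooden(item1), visible(item1), swims(item1).
[2] R1 [wooden(item1), swims(item1) => metal(n)]. ⇒ new: metal(n).
[3] R6 [metal(n) => bird(item1)]. ⇒ new: bird(item1).
[4] R7 [bird(item1), visible(item1) => active(n)]. ⇒ new: active(n).
[5] R10 [active(n), penguin(item1) => mammal(n)]. ⇒ new: mammal(n).
[6] R4 [mammal(n) => stale(item1)]. ⇒ new: stale(item1).
bird(item1) appears in round 3, so it is derivable.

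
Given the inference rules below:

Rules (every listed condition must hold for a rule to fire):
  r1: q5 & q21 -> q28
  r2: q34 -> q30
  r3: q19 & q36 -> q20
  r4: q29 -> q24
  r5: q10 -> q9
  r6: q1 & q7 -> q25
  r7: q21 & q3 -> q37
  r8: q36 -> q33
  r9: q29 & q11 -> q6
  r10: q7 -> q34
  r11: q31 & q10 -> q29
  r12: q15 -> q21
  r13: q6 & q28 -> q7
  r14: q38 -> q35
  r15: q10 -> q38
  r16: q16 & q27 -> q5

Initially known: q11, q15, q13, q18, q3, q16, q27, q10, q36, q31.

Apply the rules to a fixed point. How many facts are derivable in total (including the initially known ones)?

24

[1] r5 [q10 -> q9]; r8 [q36 -> q33]; r11 [q31 & q10 -> q29]; r12 [q15 -> q21]; r15 [q10 -> q38]; r16 [q16 & q27 -> q5]. ⇒ new: q9, q33, q29, q21, q38, q5.
[2] r1 [q5 & q21 -> q28]; r4 [q29 -> q24]; r7 [q21 & q3 -> q37]; r9 [q29 & q11 -> q6]; r14 [q38 -> q35]. ⇒ new: q28, q24, q37, q6, q35.
[3] r13 [q6 & q28 -> q7]. ⇒ new: q7.
[4] r10 [q7 -> q34]. ⇒ new: q34.
[5] r2 [q34 -> q30]. ⇒ new: q30.
Closure: {q10, q11, q13, q15, q16, q18, q21, q24, q27, q28, q29, q3, q30, q31, q33, q34, q35, q36, q37, q38, q5, q6, q7, q9} — 24 facts.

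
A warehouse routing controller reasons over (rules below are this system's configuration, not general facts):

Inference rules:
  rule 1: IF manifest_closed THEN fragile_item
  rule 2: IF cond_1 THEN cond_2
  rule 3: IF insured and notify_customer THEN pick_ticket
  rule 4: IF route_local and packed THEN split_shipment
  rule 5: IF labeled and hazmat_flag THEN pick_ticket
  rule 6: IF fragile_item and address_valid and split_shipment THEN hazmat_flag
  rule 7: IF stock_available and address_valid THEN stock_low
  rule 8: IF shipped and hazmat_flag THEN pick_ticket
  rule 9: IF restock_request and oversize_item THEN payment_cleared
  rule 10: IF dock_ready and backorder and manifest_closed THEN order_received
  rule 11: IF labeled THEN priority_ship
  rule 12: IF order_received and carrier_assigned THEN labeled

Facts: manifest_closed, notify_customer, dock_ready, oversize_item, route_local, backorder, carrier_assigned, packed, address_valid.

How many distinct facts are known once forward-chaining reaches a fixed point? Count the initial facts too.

16

Round 1 fires rule 1, rule 4, rule 10, giving fragile_item, split_shipment, order_received.
Round 2 fires rule 6, rule 12, giving hazmat_flag, labeled.
Round 3 fires rule 5, rule 11, giving pick_ticket, priority_ship.
Closure: {address_valid, backorder, carrier_assigned, dock_ready, fragile_item, hazmat_flag, labeled, manifest_closed, notify_customer, order_received, oversize_item, packed, pick_ticket, priority_ship, route_local, split_shipment} — 16 facts.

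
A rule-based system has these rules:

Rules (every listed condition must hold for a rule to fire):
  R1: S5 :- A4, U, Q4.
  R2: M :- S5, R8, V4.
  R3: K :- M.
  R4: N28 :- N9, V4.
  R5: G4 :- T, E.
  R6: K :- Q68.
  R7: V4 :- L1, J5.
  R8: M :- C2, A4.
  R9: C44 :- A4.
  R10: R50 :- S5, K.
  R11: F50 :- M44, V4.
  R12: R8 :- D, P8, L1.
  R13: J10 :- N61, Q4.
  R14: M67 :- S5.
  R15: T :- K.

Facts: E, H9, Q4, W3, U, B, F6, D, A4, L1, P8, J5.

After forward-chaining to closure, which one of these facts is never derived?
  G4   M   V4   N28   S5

[1] R1 [S5 :- A4, U, Q4.]; R7 [V4 :- L1, J5.]; R9 [C44 :- A4.]; R12 [R8 :- D, P8, L1.]. ⇒ new: S5, V4, C44, R8.
[2] R2 [M :- S5, R8, V4.]; R14 [M67 :- S5.]. ⇒ new: M, M67.
[3] R3 [K :- M.]. ⇒ new: K.
[4] R10 [R50 :- S5, K.]; R15 [T :- K.]. ⇒ new: R50, T.
[5] R5 [G4 :- T, E.]. ⇒ new: G4.
Derived: S5 (round 1), M (round 2), V4 (round 1), G4 (round 5). N28 never appears in any round.

N28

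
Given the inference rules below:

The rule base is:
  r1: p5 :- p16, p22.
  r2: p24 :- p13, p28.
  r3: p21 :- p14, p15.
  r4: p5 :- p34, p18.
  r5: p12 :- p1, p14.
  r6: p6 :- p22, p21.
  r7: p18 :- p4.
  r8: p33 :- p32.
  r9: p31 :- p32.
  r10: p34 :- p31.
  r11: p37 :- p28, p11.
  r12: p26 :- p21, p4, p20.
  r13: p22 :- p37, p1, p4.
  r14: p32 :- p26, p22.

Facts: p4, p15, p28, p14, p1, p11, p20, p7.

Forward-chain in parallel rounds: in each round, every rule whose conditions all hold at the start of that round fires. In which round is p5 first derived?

Round 1 fires r3, r5, r7, r11, giving p21, p12, p18, p37.
Round 2 fires r12, r13, giving p26, p22.
Round 3 fires r6, r14, giving p6, p32.
Round 4 fires r8, r9, giving p33, p31.
Round 5 fires r10, giving p34.
Round 6 fires r4, giving p5.
p5 first appears in round 6.

6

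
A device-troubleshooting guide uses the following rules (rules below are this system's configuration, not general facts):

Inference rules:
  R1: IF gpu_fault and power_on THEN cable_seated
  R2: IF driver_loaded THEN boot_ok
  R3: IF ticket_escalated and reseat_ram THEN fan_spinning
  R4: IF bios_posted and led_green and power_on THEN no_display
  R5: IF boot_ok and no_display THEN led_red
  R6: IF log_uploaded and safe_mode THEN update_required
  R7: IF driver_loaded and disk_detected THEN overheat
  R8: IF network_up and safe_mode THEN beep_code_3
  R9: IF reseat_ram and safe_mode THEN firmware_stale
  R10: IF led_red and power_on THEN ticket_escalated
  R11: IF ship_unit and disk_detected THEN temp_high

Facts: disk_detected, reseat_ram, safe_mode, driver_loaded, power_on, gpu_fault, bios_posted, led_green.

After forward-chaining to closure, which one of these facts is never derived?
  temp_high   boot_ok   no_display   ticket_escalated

Round 1 — R1, R2, R4, R7, R9, derive cable_seated, boot_ok, no_display, overheat, firmware_stale.
Round 2 — R5, derive led_red.
Round 3 — R10, derive ticket_escalated.
Round 4 — R3, derive fan_spinning.
Derived: no_display (round 1), boot_ok (round 1), ticket_escalated (round 3). temp_high never appears in any round.

temp_high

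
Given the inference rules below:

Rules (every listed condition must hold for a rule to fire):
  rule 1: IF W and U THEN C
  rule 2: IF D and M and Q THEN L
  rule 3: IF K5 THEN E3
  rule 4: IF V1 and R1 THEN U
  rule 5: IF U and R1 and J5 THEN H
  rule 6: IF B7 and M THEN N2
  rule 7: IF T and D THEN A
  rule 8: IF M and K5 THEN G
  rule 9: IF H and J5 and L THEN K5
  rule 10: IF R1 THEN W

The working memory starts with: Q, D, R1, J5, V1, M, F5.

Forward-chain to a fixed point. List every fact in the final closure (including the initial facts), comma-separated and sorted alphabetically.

C, D, E3, F5, G, H, J5, K5, L, M, Q, R1, U, V1, W

[1] rule 2 [IF D and M and Q THEN L]; rule 4 [IF V1 and R1 THEN U]; rule 10 [IF R1 THEN W]. ⇒ new: L, U, W.
[2] rule 1 [IF W and U THEN C]; rule 5 [IF U and R1 and J5 THEN H]. ⇒ new: C, H.
[3] rule 9 [IF H and J5 and L THEN K5]. ⇒ new: K5.
[4] rule 3 [IF K5 THEN E3]; rule 8 [IF M and K5 THEN G]. ⇒ new: E3, G.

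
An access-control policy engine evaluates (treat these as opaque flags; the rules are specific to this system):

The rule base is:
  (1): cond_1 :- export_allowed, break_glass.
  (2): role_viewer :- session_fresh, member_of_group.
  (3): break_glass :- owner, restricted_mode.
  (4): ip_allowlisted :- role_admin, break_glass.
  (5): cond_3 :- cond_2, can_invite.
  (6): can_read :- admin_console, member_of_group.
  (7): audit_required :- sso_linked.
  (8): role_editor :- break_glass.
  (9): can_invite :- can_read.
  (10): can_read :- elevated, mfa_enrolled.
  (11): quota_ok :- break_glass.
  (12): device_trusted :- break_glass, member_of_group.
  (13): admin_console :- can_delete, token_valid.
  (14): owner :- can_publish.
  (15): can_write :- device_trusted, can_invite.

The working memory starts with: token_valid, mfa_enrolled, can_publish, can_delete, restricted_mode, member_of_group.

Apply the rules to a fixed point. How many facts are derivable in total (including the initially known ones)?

15

[1] (13) [admin_console :- can_delete, token_valid.]; (14) [owner :- can_publish.]. ⇒ new: admin_console, owner.
[2] (3) [break_glass :- owner, restricted_mode.]; (6) [can_read :- admin_console, member_of_group.]. ⇒ new: break_glass, can_read.
[3] (8) [role_editor :- break_glass.]; (9) [can_invite :- can_read.]; (11) [quota_ok :- break_glass.]; (12) [device_trusted :- break_glass, member_of_group.]. ⇒ new: role_editor, can_invite, quota_ok, device_trusted.
[4] (15) [can_write :- device_trusted, can_invite.]. ⇒ new: can_write.
Closure: {admin_console, break_glass, can_delete, can_invite, can_publish, can_read, can_write, device_trusted, member_of_group, mfa_enrolled, owner, quota_ok, restricted_mode, role_editor, token_valid} — 15 facts.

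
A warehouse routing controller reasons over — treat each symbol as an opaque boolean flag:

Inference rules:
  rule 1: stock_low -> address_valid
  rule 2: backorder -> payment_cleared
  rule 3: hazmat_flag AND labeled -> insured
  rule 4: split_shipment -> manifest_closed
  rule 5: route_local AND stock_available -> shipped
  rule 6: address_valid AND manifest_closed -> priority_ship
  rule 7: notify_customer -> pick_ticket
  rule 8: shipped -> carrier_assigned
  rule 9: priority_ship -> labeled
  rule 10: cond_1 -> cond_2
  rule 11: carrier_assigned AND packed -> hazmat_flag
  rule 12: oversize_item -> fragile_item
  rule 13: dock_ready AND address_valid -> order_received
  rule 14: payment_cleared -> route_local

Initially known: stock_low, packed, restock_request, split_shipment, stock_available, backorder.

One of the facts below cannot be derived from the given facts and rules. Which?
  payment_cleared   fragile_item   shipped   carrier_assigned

Round 1: rule 1 [stock_low -> address_valid]; rule 2 [backorder -> payment_cleared]; rule 4 [split_shipment -> manifest_closed]. New: address_valid, payment_cleared, manifest_closed.
Round 2: rule 6 [address_valid AND manifest_closed -> priority_ship]; rule 14 [payment_cleared -> route_local]. New: priority_ship, route_local.
Round 3: rule 5 [route_local AND stock_available -> shipped]; rule 9 [priority_ship -> labeled]. New: shipped, labeled.
Round 4: rule 8 [shipped -> carrier_assigned]. New: carrier_assigned.
Round 5: rule 11 [carrier_assigned AND packed -> hazmat_flag]. New: hazmat_flag.
Round 6: rule 3 [hazmat_flag AND labeled -> insured]. New: insured.
Derived: payment_cleared (round 1), carrier_assigned (round 4), shipped (round 3). fragile_item never appears in any round.

fragile_item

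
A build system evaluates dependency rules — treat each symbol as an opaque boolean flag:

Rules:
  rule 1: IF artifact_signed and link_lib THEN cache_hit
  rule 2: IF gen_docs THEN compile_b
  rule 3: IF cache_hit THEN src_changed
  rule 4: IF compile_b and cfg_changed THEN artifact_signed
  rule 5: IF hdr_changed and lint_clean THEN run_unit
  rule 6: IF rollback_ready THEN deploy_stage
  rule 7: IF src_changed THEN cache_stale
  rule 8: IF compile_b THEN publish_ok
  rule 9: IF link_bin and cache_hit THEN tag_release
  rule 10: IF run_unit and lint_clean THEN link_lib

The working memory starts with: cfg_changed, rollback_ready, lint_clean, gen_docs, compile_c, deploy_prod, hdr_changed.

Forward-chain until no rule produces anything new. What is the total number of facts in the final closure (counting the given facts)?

16

Round 1: rule 2 [IF gen_docs THEN compile_b]; rule 5 [IF hdr_changed and lint_clean THEN run_unit]; rule 6 [IF rollback_ready THEN deploy_stage]. Adds compile_b, run_unit, deploy_stage.
Round 2: rule 4 [IF compile_b and cfg_changed THEN artifact_signed]; rule 8 [IF compile_b THEN publish_ok]; rule 10 [IF run_unit and lint_clean THEN link_lib]. Adds artifact_signed, publish_ok, link_lib.
Round 3: rule 1 [IF artifact_signed and link_lib THEN cache_hit]. Adds cache_hit.
Round 4: rule 3 [IF cache_hit THEN src_changed]. Adds src_changed.
Round 5: rule 7 [IF src_changed THEN cache_stale]. Adds cache_stale.
Closure: {artifact_signed, cache_hit, cache_stale, cfg_changed, compile_b, compile_c, deploy_prod, deploy_stage, gen_docs, hdr_changed, link_lib, lint_clean, publish_ok, rollback_ready, run_unit, src_changed} — 16 facts.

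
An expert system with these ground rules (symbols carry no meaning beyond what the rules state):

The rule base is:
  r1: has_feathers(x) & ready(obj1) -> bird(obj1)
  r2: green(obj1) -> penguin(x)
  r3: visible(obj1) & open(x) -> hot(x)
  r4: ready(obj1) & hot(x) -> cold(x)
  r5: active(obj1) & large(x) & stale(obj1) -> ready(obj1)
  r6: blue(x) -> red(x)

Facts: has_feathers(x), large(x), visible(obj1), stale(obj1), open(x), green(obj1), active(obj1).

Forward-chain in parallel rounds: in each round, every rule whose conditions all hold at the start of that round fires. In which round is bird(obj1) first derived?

2

Round 1 fires r2, r3, r5, giving penguin(x), hot(x), ready(obj1).
Round 2 fires r1, r4, giving bird(obj1), cold(x).
bird(obj1) first appears in round 2.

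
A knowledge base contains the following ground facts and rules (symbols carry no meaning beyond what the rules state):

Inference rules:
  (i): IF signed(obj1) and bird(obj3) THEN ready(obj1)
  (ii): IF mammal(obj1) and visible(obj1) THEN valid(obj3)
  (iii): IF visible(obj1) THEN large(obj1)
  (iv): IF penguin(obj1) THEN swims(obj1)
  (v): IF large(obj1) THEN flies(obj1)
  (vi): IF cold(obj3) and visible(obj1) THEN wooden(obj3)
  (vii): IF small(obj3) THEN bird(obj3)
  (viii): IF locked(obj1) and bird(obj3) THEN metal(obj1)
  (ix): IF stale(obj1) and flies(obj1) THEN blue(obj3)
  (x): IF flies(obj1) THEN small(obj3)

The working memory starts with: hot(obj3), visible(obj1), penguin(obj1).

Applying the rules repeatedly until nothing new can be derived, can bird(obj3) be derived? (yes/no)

yes

Round 1 fires (iii), (iv), giving large(obj1), swims(obj1).
Round 2 fires (v), giving flies(obj1).
Round 3 fires (x), giving small(obj3).
Round 4 fires (vii), giving bird(obj3).
bird(obj3) appears in round 4, so it is derivable.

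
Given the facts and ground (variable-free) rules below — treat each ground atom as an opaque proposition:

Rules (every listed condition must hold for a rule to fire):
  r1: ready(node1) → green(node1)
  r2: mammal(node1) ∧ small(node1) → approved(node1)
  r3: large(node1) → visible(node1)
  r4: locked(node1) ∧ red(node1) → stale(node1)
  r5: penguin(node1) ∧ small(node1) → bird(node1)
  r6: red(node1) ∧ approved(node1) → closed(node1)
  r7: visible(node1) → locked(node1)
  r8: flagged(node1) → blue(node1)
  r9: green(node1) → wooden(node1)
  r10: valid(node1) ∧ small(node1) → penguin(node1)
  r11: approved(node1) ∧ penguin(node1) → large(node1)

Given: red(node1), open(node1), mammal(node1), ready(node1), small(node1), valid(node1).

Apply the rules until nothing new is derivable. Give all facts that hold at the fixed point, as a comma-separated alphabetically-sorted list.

approved(node1), bird(node1), closed(node1), green(node1), large(node1), locked(node1), mammal(node1), open(node1), penguin(node1), ready(node1), red(node1), small(node1), stale(node1), valid(node1), visible(node1), wooden(node1)

Round 1 — r1, r2, r10, derive green(node1), approved(node1), penguin(node1).
Round 2 — r5, r6, r9, r11, derive bird(node1), closed(node1), wooden(node1), large(node1).
Round 3 — r3, derive visible(node1).
Round 4 — r7, derive locked(node1).
Round 5 — r4, derive stale(node1).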